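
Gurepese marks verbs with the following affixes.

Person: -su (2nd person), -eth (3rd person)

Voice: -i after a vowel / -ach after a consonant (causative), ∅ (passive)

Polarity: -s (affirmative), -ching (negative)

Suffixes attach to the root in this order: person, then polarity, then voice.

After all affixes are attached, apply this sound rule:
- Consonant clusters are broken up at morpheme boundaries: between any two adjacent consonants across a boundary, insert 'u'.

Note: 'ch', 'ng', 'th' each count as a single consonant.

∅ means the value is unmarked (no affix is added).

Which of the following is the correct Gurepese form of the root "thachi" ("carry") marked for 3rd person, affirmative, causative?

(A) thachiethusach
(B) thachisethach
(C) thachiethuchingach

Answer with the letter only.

Attach person 3rd person -eth → thachieth.
Attach polarity affirmative -s → thachieths.
Attach voice causative -ach (after consonant 's') → thachiethsach.
Apply epenthesis: thachiethsach → thachiethusach.
So the correct form is thachiethusach, option (A).
(B) thachisethach is wrong: it has the affixes in the wrong order.
(C) thachiethuchingach is wrong: it uses negative instead of affirmative for polarity.

A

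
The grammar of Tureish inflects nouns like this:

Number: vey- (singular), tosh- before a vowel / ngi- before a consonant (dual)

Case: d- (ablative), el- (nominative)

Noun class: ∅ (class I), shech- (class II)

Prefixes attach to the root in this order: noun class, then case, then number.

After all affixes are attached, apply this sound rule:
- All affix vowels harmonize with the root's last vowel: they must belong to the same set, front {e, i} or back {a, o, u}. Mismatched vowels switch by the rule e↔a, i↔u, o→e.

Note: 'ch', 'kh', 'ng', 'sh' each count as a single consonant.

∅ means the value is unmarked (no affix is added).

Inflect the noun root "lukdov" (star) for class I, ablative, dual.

ngudlukdov

noun class = class I: zero marking, form stays lukdov.
Attach case ablative d- → dlukdov.
Attach number dual ngi- (before consonant 'd') → ngidlukdov.
Apply vowel harmony: ngidlukdov → ngudlukdov.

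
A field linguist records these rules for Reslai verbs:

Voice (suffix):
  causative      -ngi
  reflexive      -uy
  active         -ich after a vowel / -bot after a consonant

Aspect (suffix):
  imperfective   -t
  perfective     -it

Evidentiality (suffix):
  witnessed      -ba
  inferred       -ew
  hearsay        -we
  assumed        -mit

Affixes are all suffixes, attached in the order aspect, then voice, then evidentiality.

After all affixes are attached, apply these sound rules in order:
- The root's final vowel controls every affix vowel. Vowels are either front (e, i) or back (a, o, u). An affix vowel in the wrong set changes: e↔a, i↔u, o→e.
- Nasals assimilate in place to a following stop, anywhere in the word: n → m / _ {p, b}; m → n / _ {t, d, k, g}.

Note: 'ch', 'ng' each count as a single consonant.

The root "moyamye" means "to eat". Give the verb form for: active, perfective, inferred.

moyamyeitbetew

Attach aspect perfective -it → moyamyeit.
Attach voice active -bot (after consonant 't') → moyamyeitbot.
Attach evidentiality inferred -ew → moyamyeitbotew.
Apply vowel harmony: moyamyeitbotew → moyamyeitbetew.
Nasal assimilation: no change.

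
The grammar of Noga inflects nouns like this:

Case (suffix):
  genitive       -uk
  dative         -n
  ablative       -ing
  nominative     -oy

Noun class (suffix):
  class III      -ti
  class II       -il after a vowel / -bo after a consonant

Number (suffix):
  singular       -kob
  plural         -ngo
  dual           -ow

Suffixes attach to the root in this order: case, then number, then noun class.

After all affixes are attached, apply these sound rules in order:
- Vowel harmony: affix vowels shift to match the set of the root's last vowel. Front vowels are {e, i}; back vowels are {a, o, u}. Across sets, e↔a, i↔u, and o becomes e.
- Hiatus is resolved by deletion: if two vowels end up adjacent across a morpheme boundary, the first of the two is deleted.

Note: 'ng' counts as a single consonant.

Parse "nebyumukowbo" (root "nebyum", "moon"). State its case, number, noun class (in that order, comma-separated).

genitive, dual, class II

Segment: nebyum-uk-ow-bo.
case: -uk → genitive.
number: -ow → dual.
noun class: -il/bo → class II.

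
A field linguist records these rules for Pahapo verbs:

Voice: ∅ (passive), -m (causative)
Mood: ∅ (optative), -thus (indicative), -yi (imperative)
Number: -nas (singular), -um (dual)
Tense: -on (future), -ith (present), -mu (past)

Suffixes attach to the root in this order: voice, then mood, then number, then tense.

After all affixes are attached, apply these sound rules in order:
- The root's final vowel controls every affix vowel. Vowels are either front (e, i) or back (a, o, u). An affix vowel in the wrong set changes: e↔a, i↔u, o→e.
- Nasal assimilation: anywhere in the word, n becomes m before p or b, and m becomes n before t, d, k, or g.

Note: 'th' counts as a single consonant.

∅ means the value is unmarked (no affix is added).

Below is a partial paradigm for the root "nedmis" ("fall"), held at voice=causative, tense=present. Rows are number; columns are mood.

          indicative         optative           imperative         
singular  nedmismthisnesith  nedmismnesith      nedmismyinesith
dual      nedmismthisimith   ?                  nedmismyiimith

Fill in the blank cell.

nedmismimith

Attach voice causative -m → nedmism.
mood = optative: zero marking, form stays nedmism.
Attach number dual -um → nedmismum.
Attach tense present -ith → nedmismumith.
Apply vowel harmony: nedmismumith → nedmismimith.
Nasal assimilation: no change.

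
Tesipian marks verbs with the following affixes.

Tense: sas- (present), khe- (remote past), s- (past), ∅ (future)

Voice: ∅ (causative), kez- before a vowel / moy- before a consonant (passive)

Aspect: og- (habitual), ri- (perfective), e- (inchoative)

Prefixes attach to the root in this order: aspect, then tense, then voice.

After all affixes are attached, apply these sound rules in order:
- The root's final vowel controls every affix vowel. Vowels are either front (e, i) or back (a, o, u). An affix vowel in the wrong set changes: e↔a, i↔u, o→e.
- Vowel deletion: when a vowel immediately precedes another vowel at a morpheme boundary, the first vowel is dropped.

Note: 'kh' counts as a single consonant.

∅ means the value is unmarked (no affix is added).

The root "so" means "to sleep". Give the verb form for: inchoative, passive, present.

Attach aspect inchoative e- → eso.
Attach tense present sas- → saseso.
Attach voice passive moy- (before consonant 's') → moysaseso.
Apply vowel harmony: moysaseso → moysasaso.
Vowel deletion: no change.

moysasaso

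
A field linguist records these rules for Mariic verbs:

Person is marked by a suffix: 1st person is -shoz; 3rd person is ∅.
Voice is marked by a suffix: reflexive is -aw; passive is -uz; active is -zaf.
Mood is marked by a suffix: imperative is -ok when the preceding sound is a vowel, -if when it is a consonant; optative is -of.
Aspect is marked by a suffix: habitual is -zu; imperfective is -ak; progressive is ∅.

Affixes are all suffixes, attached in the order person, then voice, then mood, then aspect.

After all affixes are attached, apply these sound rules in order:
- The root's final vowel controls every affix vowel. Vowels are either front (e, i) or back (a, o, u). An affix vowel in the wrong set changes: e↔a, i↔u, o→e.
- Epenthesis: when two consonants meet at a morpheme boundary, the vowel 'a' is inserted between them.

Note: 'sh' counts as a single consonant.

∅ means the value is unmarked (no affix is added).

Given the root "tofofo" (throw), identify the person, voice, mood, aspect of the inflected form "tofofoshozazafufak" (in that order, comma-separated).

Segment: tofofo-shoz-zaf-if-ak.
person: -shoz → 1st person.
voice: -zaf → active.
mood: -ok/if → imperative.
aspect: -ak → imperfective.

1st person, active, imperative, imperfective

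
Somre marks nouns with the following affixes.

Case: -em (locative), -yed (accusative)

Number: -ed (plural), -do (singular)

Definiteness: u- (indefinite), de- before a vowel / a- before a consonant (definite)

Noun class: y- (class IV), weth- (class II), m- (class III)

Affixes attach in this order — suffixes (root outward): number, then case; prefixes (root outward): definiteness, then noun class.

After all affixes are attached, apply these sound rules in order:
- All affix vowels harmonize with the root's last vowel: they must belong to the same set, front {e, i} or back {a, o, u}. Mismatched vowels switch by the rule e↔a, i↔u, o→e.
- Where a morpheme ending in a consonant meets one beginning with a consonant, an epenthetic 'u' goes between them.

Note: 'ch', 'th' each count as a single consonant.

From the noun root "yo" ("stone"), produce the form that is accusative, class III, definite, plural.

Attach number plural -ed → yoed.
Attach definiteness definite a- (before consonant 'y') → ayoed.
Attach noun class class III m- → mayoed.
Attach case accusative -yed → mayoedyed.
Apply vowel harmony: mayoedyed → mayoadyad.
Apply epenthesis: mayoadyad → mayoaduyad.

mayoaduyad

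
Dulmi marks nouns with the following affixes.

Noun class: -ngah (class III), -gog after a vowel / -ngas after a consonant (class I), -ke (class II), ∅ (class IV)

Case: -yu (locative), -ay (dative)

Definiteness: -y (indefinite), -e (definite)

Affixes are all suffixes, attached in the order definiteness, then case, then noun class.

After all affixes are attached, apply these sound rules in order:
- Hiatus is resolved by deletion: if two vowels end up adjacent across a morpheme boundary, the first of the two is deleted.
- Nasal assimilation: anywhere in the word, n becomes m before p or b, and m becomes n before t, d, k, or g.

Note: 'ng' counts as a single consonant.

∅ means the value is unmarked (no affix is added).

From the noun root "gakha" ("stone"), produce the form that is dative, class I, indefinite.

gakhayayngas

Attach definiteness indefinite -y → gakhay.
Attach case dative -ay → gakhayay.
Attach noun class class I -ngas (after consonant 'y') → gakhayayngas.
Vowel deletion: no change.
Nasal assimilation: no change.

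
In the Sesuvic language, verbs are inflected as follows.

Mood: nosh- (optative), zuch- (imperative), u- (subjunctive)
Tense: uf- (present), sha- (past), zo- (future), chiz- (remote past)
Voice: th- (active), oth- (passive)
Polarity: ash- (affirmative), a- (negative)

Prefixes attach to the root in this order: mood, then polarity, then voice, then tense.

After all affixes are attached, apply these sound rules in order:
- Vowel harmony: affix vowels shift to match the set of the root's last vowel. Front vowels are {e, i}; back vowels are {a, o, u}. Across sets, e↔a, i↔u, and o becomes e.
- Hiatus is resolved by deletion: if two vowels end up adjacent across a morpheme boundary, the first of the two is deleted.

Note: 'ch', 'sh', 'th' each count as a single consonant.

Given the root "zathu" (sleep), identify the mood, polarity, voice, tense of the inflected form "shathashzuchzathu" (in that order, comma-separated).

Segment: sha-th-ash-zuch-zathu.
mood: zuch- → imperative.
polarity: ash- → affirmative.
voice: th- → active.
tense: sha- → past.

imperative, affirmative, active, past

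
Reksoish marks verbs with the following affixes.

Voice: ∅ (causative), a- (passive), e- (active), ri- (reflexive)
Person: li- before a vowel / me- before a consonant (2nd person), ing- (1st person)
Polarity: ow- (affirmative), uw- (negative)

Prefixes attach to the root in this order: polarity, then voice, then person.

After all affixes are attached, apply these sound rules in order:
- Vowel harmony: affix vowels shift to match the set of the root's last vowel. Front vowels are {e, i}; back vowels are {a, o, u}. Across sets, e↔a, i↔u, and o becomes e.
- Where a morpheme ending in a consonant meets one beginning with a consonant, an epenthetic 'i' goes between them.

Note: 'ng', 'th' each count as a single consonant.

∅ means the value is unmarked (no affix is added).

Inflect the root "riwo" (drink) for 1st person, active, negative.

Attach polarity negative uw- → uwriwo.
Attach voice active e- → euwriwo.
Attach person 1st person ing- → ingeuwriwo.
Apply vowel harmony: ingeuwriwo → ungauwriwo.
Apply epenthesis: ungauwriwo → ungauwiriwo.

ungauwiriwo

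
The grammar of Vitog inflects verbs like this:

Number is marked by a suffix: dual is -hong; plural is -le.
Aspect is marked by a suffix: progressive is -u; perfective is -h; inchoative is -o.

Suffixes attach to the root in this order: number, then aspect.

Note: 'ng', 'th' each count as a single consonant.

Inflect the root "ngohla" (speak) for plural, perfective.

Attach number plural -le → ngohlale.
Attach aspect perfective -h → ngohlaleh.

ngohlaleh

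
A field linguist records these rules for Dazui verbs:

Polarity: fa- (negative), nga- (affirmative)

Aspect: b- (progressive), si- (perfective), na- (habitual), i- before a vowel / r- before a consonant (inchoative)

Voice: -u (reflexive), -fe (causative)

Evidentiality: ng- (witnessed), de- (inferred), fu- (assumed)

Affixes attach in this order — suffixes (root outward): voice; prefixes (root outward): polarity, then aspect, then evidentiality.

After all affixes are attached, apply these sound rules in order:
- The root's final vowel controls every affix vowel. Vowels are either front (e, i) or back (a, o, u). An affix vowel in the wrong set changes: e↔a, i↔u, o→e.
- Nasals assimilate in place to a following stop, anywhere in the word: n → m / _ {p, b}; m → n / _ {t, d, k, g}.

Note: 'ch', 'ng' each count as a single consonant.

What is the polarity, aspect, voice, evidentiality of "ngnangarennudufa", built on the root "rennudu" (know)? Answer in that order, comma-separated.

Segment: ng-na-nga-rennudu-fe.
polarity: nga- → affirmative.
aspect: na- → habitual.
voice: -fe → causative.
evidentiality: ng- → witnessed.

affirmative, habitual, causative, witnessed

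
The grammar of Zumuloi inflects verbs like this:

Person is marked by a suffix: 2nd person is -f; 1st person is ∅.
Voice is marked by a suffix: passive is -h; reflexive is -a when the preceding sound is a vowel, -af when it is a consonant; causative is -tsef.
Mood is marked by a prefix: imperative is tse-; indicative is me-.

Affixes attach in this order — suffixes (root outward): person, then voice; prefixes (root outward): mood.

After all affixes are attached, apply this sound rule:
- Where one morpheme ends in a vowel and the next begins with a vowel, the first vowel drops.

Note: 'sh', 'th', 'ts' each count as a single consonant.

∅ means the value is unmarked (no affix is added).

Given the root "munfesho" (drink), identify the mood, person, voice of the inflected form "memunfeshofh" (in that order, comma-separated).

Segment: me-munfesho-f-h.
mood: me- → indicative.
person: -f → 2nd person.
voice: -h → passive.

indicative, 2nd person, passive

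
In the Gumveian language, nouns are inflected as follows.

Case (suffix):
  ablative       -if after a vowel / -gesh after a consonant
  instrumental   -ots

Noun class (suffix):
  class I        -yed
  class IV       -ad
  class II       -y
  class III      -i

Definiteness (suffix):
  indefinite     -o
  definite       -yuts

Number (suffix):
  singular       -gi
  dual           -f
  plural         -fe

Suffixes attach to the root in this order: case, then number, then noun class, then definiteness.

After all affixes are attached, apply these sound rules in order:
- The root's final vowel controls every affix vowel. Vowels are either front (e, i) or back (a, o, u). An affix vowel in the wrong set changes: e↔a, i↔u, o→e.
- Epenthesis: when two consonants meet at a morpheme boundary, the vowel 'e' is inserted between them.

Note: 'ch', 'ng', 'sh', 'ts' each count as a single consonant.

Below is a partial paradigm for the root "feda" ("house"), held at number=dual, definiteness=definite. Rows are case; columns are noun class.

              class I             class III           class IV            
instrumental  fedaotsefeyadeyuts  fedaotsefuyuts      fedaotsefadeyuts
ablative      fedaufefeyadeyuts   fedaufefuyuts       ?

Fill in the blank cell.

Attach case ablative -if (after vowel 'a') → fedaif.
Attach number dual -f → fedaiff.
Attach noun class class IV -ad → fedaiffad.
Attach definiteness definite -yuts → fedaiffadyuts.
Apply vowel harmony: fedaiffadyuts → fedauffadyuts.
Apply epenthesis: fedauffadyuts → fedaufefadeyuts.

fedaufefadeyuts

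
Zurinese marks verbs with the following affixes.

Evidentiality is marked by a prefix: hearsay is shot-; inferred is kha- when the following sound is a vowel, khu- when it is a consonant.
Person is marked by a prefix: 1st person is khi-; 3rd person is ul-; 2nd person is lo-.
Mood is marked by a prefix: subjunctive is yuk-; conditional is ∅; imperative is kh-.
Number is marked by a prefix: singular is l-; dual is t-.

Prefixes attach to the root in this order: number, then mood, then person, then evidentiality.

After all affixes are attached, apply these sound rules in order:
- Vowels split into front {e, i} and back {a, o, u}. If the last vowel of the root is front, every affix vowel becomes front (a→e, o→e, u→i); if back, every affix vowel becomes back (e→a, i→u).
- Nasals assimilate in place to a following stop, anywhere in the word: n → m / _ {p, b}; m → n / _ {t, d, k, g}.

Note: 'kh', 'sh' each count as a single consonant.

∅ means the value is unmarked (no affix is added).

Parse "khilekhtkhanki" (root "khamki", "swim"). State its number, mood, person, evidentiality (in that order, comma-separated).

Segment: khu-lo-kh-t-khamki.
number: t- → dual.
mood: kh- → imperative.
person: lo- → 2nd person.
evidentiality: kha/khu- → inferred.

dual, imperative, 2nd person, inferred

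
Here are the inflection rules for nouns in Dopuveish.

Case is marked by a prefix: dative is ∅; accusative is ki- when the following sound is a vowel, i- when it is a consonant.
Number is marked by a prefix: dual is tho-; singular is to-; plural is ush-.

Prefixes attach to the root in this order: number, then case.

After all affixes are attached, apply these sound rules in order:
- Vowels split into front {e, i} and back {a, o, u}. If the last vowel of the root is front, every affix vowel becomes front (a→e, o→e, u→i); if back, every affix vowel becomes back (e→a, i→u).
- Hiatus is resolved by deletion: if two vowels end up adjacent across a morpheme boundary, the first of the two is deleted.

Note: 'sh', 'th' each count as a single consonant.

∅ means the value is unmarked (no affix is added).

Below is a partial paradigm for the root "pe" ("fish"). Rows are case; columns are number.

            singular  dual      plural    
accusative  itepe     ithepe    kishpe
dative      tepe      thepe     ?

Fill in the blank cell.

Attach number plural ush- → ushpe.
case = dative: zero marking, form stays ushpe.
Apply vowel harmony: ushpe → ishpe.
Vowel deletion: no change.

ishpe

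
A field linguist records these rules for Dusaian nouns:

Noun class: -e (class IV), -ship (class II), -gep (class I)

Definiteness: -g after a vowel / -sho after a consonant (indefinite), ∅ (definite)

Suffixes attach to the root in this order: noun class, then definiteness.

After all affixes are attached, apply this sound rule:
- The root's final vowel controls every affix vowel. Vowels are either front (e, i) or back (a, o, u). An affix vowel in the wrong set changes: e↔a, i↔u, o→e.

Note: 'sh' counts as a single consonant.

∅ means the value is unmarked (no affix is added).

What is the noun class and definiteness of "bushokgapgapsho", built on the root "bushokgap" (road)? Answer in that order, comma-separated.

Segment: bushokgap-gep-sho.
noun class: -gep → class I.
definiteness: -g/sho → indefinite.

class I, indefinite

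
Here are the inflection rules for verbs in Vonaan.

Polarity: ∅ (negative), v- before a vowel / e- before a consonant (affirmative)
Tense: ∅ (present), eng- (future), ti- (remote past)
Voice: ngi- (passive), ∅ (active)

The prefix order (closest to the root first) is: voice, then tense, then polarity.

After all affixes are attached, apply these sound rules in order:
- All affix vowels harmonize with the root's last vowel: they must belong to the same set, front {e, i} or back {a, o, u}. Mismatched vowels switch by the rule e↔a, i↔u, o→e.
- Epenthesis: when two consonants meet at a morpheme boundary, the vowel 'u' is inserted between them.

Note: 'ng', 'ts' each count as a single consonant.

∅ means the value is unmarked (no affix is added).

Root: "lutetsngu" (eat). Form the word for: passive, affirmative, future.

vangungulutetsngu

Attach voice passive ngi- → ngilutetsngu.
Attach tense future eng- → engngilutetsngu.
Attach polarity affirmative v- (before vowel 'e') → vengngilutetsngu.
Apply vowel harmony: vengngilutetsngu → vangngulutetsngu.
Apply epenthesis: vangngulutetsngu → vangungulutetsngu.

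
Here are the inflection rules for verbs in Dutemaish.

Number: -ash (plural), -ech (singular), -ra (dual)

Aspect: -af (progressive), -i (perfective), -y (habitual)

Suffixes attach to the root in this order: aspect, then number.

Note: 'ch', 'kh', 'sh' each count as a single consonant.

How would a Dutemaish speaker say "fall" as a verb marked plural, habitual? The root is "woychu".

woychuyash

Attach aspect habitual -y → woychuy.
Attach number plural -ash → woychuyash.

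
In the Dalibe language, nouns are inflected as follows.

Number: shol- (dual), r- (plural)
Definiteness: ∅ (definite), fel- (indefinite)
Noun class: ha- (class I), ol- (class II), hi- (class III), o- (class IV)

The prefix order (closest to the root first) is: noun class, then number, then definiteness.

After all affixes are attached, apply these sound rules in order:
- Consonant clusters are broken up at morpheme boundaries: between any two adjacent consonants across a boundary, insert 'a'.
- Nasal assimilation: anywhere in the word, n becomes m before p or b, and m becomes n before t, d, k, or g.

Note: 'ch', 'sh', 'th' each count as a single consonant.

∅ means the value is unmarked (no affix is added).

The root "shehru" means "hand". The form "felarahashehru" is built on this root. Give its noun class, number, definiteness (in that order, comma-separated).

class I, plural, indefinite

Segment: fel-r-ha-shehru.
noun class: ha- → class I.
number: r- → plural.
definiteness: fel- → indefinite.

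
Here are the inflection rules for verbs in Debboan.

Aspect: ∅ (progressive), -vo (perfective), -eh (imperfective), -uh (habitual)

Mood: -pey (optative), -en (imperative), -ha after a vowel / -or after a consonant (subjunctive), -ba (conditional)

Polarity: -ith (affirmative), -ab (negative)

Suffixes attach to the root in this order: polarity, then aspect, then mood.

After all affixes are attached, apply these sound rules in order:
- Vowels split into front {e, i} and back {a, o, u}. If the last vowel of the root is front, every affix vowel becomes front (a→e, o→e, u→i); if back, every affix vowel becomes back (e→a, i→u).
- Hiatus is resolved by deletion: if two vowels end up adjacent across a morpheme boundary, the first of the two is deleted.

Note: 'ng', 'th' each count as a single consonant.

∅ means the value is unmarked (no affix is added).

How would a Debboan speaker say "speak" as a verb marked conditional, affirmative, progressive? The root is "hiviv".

hivivithbe

Attach polarity affirmative -ith → hivivith.
aspect = progressive: zero marking, form stays hivivith.
Attach mood conditional -ba → hivivithba.
Apply vowel harmony: hivivithba → hivivithbe.
Vowel deletion: no change.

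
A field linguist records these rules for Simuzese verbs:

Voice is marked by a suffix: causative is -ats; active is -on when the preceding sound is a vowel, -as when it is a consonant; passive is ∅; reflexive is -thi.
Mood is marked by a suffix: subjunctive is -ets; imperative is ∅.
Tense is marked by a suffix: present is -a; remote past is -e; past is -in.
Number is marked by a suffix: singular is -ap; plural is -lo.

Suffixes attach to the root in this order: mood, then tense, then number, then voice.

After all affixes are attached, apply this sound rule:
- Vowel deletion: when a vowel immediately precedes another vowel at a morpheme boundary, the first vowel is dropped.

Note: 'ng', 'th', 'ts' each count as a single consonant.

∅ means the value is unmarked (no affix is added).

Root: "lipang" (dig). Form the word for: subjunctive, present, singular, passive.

lipangetsap

Attach mood subjunctive -ets → lipangets.
Attach tense present -a → lipangetsa.
Attach number singular -ap → lipangetsaap.
voice = passive: zero marking, form stays lipangetsaap.
Apply vowel deletion: lipangetsaap → lipangetsap.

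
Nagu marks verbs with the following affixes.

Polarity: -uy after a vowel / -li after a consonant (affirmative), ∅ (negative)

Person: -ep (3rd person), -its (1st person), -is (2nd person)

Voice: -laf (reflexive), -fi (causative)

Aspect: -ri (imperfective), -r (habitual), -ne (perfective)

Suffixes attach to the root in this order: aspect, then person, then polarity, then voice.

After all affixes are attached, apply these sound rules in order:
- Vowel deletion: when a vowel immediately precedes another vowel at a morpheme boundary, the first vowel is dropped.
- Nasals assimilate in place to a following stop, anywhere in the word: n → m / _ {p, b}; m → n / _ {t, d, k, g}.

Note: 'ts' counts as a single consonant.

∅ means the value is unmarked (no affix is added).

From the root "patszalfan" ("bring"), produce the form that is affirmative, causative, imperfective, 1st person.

Attach aspect imperfective -ri → patszalfanri.
Attach person 1st person -its → patszalfanriits.
Attach polarity affirmative -li (after consonant 'ts') → patszalfanriitsli.
Attach voice causative -fi → patszalfanriitslifi.
Apply vowel deletion: patszalfanriitslifi → patszalfanritslifi.
Nasal assimilation: no change.

patszalfanritslifi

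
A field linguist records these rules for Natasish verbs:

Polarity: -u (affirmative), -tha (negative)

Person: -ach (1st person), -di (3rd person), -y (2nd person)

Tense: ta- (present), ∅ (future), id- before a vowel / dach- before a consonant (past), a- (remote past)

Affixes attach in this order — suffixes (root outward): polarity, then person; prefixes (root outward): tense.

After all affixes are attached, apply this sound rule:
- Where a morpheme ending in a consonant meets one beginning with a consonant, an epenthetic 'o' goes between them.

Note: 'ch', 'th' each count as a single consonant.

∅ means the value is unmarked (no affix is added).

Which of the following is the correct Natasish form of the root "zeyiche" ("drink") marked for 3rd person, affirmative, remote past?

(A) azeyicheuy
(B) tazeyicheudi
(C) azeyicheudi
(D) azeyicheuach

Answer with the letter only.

Attach polarity affirmative -u → zeyicheu.
Attach person 3rd person -di → zeyicheudi.
Attach tense remote past a- → azeyicheudi.
Epenthesis: no change.
So the correct form is azeyicheudi, option (C).
(D) azeyicheuach is wrong: it uses 1st person instead of 3rd person for person.
(B) tazeyicheudi is wrong: it uses present instead of remote past for tense.
(A) azeyicheuy is wrong: it uses 2nd person instead of 3rd person for person.

C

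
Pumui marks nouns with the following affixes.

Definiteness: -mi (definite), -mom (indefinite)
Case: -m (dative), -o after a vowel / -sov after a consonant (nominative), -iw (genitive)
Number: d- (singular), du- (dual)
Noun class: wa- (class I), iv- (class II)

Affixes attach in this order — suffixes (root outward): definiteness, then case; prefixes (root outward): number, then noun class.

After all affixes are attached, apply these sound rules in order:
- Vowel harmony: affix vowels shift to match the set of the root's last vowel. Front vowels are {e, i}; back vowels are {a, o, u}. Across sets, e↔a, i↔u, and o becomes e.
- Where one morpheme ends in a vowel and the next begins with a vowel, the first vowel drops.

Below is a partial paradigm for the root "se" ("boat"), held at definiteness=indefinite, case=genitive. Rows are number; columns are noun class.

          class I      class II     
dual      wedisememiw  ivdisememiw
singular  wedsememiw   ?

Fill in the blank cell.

Attach definiteness indefinite -mom → semom.
Attach number singular d- → dsemom.
Attach case genitive -iw → dsemomiw.
Attach noun class class II iv- → ivdsemomiw.
Apply vowel harmony: ivdsemomiw → ivdsememiw.
Vowel deletion: no change.

ivdsememiw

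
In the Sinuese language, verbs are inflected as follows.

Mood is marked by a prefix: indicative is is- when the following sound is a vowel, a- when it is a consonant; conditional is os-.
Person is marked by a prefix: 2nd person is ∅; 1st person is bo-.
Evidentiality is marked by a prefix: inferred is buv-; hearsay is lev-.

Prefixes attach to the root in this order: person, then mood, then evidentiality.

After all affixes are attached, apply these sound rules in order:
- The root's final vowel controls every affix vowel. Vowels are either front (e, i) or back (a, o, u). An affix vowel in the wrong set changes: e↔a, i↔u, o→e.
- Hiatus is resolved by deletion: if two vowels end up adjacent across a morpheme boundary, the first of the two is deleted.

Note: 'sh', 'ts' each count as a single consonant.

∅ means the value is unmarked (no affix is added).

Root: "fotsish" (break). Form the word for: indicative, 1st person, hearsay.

Attach person 1st person bo- → bofotsish.
Attach mood indicative a- (before consonant 'b') → abofotsish.
Attach evidentiality hearsay lev- → levabofotsish.
Apply vowel harmony: levabofotsish → levebefotsish.
Vowel deletion: no change.

levebefotsish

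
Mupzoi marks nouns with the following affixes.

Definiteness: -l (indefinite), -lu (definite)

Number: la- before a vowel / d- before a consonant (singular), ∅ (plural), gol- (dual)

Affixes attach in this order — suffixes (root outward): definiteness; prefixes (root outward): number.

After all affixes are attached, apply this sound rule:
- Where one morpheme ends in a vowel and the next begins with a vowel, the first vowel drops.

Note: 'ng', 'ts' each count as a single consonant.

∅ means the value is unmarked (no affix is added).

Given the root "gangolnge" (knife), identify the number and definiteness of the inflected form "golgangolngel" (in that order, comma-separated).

Segment: gol-gangolnge-l.
number: gol- → dual.
definiteness: -l → indefinite.

dual, indefinite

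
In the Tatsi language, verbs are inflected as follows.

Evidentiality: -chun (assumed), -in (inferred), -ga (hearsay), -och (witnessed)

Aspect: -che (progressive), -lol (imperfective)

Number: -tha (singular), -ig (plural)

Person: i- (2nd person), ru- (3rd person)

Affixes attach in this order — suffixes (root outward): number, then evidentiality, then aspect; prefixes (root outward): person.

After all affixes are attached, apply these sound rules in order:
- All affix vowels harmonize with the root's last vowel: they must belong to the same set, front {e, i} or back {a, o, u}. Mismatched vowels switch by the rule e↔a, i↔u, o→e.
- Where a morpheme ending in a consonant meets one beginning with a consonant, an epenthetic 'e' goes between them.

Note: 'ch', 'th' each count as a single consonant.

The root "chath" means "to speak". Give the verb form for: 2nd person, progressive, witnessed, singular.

Attach number singular -tha → chaththa.
Attach evidentiality witnessed -och → chaththaoch.
Attach person 2nd person i- → ichaththaoch.
Attach aspect progressive -che → ichaththaochche.
Apply vowel harmony: ichaththaochche → uchaththaochcha.
Apply epenthesis: uchaththaochcha → uchathethaochecha.

uchathethaochecha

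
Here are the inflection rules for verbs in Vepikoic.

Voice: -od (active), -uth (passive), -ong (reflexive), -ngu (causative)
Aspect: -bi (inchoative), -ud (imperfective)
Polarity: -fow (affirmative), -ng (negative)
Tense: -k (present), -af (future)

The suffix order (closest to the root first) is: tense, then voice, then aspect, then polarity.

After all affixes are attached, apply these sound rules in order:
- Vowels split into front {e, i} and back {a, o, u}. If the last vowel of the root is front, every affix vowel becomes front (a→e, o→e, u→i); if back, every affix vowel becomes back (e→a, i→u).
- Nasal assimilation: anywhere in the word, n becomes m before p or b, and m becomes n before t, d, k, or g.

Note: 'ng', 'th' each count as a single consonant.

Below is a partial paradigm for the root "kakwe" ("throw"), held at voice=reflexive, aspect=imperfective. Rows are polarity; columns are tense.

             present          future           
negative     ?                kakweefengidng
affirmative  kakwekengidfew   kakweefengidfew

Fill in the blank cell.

Attach tense present -k → kakwek.
Attach voice reflexive -ong → kakwekong.
Attach aspect imperfective -ud → kakwekongud.
Attach polarity negative -ng → kakwekongudng.
Apply vowel harmony: kakwekongudng → kakwekengidng.
Nasal assimilation: no change.

kakwekengidng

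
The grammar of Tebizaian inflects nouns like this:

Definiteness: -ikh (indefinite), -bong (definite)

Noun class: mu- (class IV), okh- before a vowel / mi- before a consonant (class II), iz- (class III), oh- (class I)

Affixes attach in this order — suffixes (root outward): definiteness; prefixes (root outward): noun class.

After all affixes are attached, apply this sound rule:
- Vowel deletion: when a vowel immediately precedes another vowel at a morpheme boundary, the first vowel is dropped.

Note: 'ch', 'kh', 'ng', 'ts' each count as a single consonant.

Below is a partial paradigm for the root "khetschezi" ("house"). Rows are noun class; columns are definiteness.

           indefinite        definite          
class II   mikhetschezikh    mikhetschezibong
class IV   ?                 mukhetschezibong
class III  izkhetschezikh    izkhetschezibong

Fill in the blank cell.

Attach definiteness indefinite -ikh → khetscheziikh.
Attach noun class class IV mu- → mukhetscheziikh.
Apply vowel deletion: mukhetscheziikh → mukhetschezikh.

mukhetschezikh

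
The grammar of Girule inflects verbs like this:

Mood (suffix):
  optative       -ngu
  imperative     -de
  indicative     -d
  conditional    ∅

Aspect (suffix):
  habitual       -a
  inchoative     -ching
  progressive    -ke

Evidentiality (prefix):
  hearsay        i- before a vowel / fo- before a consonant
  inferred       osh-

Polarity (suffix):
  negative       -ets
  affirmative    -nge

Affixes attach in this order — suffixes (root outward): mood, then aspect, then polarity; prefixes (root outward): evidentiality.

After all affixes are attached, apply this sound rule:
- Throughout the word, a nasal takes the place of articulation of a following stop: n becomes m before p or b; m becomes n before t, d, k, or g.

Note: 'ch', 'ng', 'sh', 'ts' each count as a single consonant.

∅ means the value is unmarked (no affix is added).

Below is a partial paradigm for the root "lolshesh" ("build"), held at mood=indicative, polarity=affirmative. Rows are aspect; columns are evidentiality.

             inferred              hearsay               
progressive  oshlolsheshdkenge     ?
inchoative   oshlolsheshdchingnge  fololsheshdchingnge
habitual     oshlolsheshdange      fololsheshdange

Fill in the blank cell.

fololsheshdkenge

Attach mood indicative -d → lolsheshd.
Attach evidentiality hearsay fo- (before consonant 'l') → fololsheshd.
Attach aspect progressive -ke → fololsheshdke.
Attach polarity affirmative -nge → fololsheshdkenge.
Nasal assimilation: no change.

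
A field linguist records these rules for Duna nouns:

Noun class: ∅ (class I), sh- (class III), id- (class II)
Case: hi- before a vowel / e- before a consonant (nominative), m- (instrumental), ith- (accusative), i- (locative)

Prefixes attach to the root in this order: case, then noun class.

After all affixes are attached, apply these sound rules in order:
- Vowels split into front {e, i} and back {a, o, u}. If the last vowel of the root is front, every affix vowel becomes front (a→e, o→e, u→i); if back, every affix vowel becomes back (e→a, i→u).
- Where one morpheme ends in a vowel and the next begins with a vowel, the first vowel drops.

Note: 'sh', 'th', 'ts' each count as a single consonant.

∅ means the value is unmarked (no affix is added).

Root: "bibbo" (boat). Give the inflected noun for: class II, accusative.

uduthbibbo

Attach case accusative ith- → ithbibbo.
Attach noun class class II id- → idithbibbo.
Apply vowel harmony: idithbibbo → uduthbibbo.
Vowel deletion: no change.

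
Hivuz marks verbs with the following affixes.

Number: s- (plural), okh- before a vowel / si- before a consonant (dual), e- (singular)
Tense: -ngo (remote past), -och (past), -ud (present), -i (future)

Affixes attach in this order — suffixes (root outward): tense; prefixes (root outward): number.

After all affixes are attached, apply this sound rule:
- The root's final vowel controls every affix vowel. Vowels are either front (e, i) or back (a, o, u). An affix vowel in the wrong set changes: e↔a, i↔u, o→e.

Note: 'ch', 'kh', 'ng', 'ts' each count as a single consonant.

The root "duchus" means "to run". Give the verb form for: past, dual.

Attach tense past -och → duchusoch.
Attach number dual si- (before consonant 'd') → siduchusoch.
Apply vowel harmony: siduchusoch → suduchusoch.

suduchusoch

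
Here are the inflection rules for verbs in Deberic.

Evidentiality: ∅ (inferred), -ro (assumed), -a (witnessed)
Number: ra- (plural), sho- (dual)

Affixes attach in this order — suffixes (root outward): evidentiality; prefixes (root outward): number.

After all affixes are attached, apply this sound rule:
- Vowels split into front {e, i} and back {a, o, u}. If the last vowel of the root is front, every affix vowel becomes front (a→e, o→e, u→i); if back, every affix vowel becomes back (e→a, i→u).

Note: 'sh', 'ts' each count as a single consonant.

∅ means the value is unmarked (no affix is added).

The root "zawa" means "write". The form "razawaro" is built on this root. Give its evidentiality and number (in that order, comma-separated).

Segment: ra-zawa-ro.
evidentiality: -ro → assumed.
number: ra- → plural.

assumed, plural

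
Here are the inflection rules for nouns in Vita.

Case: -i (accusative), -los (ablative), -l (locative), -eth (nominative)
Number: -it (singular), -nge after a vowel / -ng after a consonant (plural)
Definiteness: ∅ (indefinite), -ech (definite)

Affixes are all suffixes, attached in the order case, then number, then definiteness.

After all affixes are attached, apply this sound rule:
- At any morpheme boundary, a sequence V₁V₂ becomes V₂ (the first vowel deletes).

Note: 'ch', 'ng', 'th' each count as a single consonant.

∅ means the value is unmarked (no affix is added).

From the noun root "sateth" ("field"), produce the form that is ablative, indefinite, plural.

satethlosng

Attach case ablative -los → satethlos.
Attach number plural -ng (after consonant 's') → satethlosng.
definiteness = indefinite: zero marking, form stays satethlosng.
Vowel deletion: no change.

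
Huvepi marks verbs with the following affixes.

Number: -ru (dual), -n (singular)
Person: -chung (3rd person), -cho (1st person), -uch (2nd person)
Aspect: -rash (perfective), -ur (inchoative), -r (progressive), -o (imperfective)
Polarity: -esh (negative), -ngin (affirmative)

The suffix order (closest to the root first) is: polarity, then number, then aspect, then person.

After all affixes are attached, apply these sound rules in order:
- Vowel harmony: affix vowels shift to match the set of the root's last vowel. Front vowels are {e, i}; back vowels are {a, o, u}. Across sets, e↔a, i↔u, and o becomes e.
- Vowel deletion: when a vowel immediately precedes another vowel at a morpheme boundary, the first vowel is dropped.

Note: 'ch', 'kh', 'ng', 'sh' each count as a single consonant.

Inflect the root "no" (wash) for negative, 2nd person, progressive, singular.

Attach polarity negative -esh → noesh.
Attach number singular -n → noeshn.
Attach aspect progressive -r → noeshnr.
Attach person 2nd person -uch → noeshnruch.
Apply vowel harmony: noeshnruch → noashnruch.
Apply vowel deletion: noashnruch → nashnruch.

nashnruch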